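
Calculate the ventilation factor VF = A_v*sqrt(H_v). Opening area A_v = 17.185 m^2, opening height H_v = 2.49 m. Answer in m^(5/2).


sqrt(H_v) = 1.5780
VF = 17.185 * 1.5780 = 27.117 m^(5/2)

27.117 m^(5/2)


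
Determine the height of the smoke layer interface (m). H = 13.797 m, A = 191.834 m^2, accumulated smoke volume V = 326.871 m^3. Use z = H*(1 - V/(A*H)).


V/(A*H) = 0.12350
1 - 0.12350 = 0.87650
z = 13.797 * 0.87650 = 12.093 m

12.093 m


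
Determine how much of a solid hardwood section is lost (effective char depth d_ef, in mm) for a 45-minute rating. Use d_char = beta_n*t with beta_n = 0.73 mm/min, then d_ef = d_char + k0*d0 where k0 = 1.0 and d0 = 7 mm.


d_char = 0.73 * 45 = 32.85 mm
d_ef = 32.85 + 1.0*7 = 39.85 mm

39.85 mm


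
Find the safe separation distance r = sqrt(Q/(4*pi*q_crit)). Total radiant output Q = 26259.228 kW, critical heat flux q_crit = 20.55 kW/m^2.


4*pi*q_crit = 258.24
Q/(4*pi*q_crit) = 101.69
r = sqrt(101.69) = 10.084 m

10.084 m


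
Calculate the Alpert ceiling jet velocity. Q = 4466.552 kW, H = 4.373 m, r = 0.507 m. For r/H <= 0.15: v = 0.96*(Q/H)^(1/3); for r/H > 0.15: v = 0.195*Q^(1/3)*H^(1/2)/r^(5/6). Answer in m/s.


r/H = 0.507 / 4.373 = 0.11594
r/H <= 0.15, so v = 0.96*(Q/H)^(1/3)
Q/H = 1021.4
(Q/H)^(1/3) = 10.071
v = 0.96 * 10.071 = 9.6680 m/s

9.6680 m/s


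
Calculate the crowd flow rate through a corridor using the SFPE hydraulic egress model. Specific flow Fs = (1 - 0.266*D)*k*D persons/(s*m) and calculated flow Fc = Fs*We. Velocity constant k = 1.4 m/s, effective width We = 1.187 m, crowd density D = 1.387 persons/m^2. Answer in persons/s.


1 - 0.266*D = 1 - 0.266*1.387 = 0.63106
Fs = 0.63106 * 1.4 * 1.387 = 1.2254 persons/(s*m)
Fc = 1.2254 * 1.187 = 1.4545 persons/s

1.4545 persons/s


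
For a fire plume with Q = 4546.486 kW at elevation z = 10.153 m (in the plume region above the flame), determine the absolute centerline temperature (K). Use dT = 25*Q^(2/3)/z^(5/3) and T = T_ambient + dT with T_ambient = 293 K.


Q^(2/3) = 274.44
z^(5/3) = 47.606
dT = 25 * 274.44 / 47.606 = 144.12 K
T = 293 + 144.12 = 437.12 K

437.12 K


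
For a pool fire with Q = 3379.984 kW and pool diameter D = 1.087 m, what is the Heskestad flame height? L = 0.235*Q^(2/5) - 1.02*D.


Q^(2/5) = 25.797
0.235 * Q^(2/5) = 6.0622
1.02 * D = 1.1087
L = 4.9535 m

4.9535 m


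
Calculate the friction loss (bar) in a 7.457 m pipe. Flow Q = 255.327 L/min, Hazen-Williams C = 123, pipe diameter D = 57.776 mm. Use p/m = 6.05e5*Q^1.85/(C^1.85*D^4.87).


Q^1.85 = 28388
C^1.85 = 7350.6
D^4.87 = 3.7994e+08
p/m = 0.0061496 bar/m
p_total = 0.0061496 * 7.457 = 0.045858 bar

0.045858 bar


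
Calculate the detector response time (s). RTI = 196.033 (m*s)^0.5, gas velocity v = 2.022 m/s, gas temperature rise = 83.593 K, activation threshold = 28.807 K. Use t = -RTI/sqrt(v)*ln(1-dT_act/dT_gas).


dT_act/dT_gas = 0.34461
ln(1 - 0.34461) = -0.42253
t = -196.033 / sqrt(2.022) * -0.42253 = 58.249 s

58.249 s


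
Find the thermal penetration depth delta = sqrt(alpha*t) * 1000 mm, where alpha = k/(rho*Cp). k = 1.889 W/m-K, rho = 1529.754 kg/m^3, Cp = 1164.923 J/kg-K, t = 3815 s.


alpha = 1.889 / (1529.754 * 1164.923) = 1.0600e-06 m^2/s
alpha * t = 0.0040440
delta = sqrt(0.0040440) * 1000 = 63.592 mm

63.592 mm


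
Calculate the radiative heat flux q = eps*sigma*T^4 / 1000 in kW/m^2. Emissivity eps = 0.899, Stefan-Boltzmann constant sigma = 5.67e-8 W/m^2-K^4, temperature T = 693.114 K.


T^4 = 2.3079e+11
q = 0.899 * 5.67e-8 * 2.3079e+11 / 1000 = 11.764 kW/m^2

11.764 kW/m^2


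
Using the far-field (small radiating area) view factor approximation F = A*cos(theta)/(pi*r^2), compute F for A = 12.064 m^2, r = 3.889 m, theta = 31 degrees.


cos(31 deg) = 0.85717
pi*r^2 = 47.514
F = 12.064 * 0.85717 / 47.514 = 0.21764

0.21764


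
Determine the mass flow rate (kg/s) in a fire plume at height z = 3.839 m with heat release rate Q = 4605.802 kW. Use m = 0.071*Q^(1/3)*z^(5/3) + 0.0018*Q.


Q^(1/3) = 16.638
z^(5/3) = 9.4123
First term = 0.071 * 16.638 * 9.4123 = 11.119
Second term = 0.0018 * 4605.802 = 8.2904
m = 19.409 kg/s

19.409 kg/s


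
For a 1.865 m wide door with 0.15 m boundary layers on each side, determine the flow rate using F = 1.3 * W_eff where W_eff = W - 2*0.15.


W_eff = 1.865 - 0.30 = 1.565 m
F = 1.3 * 1.565 = 2.0345 persons/s

2.0345 persons/s


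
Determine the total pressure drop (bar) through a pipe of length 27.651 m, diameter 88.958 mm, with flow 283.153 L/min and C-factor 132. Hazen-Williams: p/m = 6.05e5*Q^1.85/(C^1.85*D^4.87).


Q^1.85 = 34375
C^1.85 = 8376.5
D^4.87 = 3.1084e+09
p/m = 0.00079873 bar/m
p_total = 0.00079873 * 27.651 = 0.022086 bar

0.022086 bar


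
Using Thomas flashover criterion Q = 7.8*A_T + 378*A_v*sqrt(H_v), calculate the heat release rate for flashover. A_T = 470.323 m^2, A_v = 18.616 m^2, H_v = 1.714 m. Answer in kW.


7.8*A_T = 3668.5
sqrt(H_v) = 1.3092
378*A_v*sqrt(H_v) = 9212.6
Q = 3668.5 + 9212.6 = 12881 kW

12881 kW


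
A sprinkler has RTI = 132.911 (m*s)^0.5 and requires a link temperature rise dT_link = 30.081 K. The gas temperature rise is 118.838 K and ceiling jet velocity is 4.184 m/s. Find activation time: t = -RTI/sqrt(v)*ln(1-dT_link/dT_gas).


dT_link/dT_gas = 0.25313
ln(1 - 0.25313) = -0.29186
t = -132.911 / sqrt(4.184) * -0.29186 = 18.964 s

18.964 s


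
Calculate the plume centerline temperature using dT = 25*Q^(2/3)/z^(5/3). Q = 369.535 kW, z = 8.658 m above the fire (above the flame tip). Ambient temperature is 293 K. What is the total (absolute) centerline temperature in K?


Q^(2/3) = 51.496
z^(5/3) = 36.506
dT = 25 * 51.496 / 36.506 = 35.265 K
T = 293 + 35.265 = 328.27 K

328.27 K


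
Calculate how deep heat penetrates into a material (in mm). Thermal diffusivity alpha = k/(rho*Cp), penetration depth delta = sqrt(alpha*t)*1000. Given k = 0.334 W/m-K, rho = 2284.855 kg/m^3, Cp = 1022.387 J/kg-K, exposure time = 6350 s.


alpha = 0.334 / (2284.855 * 1022.387) = 1.4298e-07 m^2/s
alpha * t = 0.00090792
delta = sqrt(0.00090792) * 1000 = 30.132 mm

30.132 mm


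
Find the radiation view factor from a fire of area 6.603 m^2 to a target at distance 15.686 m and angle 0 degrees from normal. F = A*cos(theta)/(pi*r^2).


cos(0 deg) = 1
pi*r^2 = 772.99
F = 6.603 * 1 / 772.99 = 0.0085421

0.0085421


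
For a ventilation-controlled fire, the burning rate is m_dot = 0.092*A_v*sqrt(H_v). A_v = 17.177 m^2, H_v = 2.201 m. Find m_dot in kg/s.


sqrt(H_v) = 1.4836
m_dot = 0.092 * 17.177 * 1.4836 = 2.3445 kg/s

2.3445 kg/s


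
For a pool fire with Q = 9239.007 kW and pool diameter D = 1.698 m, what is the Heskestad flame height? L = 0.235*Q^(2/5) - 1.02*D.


Q^(2/5) = 38.570
0.235 * Q^(2/5) = 9.0640
1.02 * D = 1.7320
L = 7.3320 m

7.3320 m


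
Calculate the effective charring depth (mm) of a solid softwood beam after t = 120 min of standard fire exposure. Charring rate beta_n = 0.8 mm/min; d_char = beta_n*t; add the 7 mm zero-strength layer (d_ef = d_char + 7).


d_char = 0.8 * 120 = 96 mm
d_ef = 96 + 1.0*7 = 103 mm

103 mm


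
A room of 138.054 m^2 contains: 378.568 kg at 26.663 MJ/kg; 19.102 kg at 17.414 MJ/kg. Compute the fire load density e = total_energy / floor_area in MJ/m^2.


Total energy = 378.568*26.663 + 19.102*17.414
= 10093.76 + 332.6422
= 10426.40 MJ
e = 10426.40 / 138.054 = 75.524 MJ/m^2

75.524 MJ/m^2


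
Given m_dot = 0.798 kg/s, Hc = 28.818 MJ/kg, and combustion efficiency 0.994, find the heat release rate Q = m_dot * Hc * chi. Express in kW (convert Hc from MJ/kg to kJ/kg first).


Hc = 28.818 MJ/kg = 28.818 * 1000 kJ/kg = 28818 kJ/kg
Q = 0.798 kg/s * 28818 kJ/kg * 0.994 = 22859 kW

22859 kW


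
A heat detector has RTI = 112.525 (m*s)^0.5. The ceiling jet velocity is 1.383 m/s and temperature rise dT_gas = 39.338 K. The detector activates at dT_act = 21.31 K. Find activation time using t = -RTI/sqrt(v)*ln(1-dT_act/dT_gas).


dT_act/dT_gas = 0.54172
ln(1 - 0.54172) = -0.78026
t = -112.525 / sqrt(1.383) * -0.78026 = 74.659 s

74.659 s


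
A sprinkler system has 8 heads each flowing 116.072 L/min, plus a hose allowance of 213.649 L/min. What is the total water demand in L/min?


Sprinkler demand = 8 * 116.072 = 928.576 L/min
Total = 928.576 + 213.649 = 1142.225 L/min

1142.225 L/min


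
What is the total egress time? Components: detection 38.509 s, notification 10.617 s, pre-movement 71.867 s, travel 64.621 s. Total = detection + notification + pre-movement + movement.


Total = 38.509 + 10.617 + 71.867 + 64.621 = 185.614 s

185.614 s


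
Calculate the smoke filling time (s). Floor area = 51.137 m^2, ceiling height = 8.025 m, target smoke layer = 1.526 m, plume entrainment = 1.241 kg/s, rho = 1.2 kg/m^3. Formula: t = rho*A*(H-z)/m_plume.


H - z = 6.499 m
t = 1.2 * 51.137 * 6.499 / 1.241 = 321.36 s

321.36 s


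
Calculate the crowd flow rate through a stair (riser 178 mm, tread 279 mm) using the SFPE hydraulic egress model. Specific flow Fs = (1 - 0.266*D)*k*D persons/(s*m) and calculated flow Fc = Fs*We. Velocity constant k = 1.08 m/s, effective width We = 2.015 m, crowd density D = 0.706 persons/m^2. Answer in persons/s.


1 - 0.266*D = 1 - 0.266*0.706 = 0.81220
Fs = 0.81220 * 1.08 * 0.706 = 0.61929 persons/(s*m)
Fc = 0.61929 * 2.015 = 1.2479 persons/s

1.2479 persons/s


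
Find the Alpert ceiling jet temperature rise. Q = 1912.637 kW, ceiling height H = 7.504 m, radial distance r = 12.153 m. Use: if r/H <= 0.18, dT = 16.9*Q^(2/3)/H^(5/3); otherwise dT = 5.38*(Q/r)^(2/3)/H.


r/H = 12.153 / 7.504 = 1.6195
r/H > 0.18, so dT = 5.38*(Q/r)^(2/3)/H
Q/r = 157.38
(Q/r)^(2/3) = 29.150
dT = 5.38 * 29.150 / 7.504 = 20.899 K

20.899 K


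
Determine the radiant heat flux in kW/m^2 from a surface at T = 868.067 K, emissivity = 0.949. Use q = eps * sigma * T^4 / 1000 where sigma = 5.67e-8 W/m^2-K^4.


T^4 = 5.6782e+11
q = 0.949 * 5.67e-8 * 5.6782e+11 / 1000 = 30.554 kW/m^2

30.554 kW/m^2


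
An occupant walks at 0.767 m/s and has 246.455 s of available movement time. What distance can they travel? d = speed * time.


d = 0.767 * 246.455 = 189.03 m

189.03 m


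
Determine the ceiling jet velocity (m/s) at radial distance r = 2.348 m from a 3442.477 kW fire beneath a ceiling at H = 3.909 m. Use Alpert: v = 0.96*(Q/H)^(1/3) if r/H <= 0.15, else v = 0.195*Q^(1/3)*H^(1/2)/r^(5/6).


r/H = 2.348 / 3.909 = 0.60067
r/H > 0.15, so v = 0.195*Q^(1/3)*H^(1/2)/r^(5/6)
Q^(1/3) = 15.099
H^(1/2) = 1.9771
r^(5/6) = 2.0366
v = 0.195 * 15.099 * 1.9771 / 2.0366 = 2.8583 m/s

2.8583 m/s


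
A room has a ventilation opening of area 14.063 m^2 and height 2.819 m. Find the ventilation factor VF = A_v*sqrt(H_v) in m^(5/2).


sqrt(H_v) = 1.6790
VF = 14.063 * 1.6790 = 23.612 m^(5/2)

23.612 m^(5/2)


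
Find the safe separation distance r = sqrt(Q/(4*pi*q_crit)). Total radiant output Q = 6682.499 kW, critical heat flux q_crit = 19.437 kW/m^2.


4*pi*q_crit = 244.25
Q/(4*pi*q_crit) = 27.359
r = sqrt(27.359) = 5.2306 m

5.2306 m


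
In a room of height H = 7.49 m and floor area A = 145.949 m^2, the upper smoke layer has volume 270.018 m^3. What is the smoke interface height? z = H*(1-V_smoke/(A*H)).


V/(A*H) = 0.24701
1 - 0.24701 = 0.75299
z = 7.49 * 0.75299 = 5.6399 m

5.6399 m


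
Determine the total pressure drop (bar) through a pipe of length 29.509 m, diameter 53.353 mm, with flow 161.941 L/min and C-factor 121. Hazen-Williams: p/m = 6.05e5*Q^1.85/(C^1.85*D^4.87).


Q^1.85 = 12227
C^1.85 = 7131.0
D^4.87 = 2.5779e+08
p/m = 0.0040239 bar/m
p_total = 0.0040239 * 29.509 = 0.11874 bar

0.11874 bar


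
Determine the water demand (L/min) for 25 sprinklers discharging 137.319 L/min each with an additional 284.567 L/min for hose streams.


Sprinkler demand = 25 * 137.319 = 3432.975 L/min
Total = 3432.975 + 284.567 = 3717.542 L/min

3717.542 L/min


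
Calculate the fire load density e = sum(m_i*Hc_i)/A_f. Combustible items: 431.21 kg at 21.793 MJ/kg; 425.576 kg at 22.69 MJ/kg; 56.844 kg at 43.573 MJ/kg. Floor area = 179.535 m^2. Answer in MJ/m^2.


Total energy = 431.21*21.793 + 425.576*22.69 + 56.844*43.573
= 9397.360 + 9656.319 + 2476.864
= 21530.54 MJ
e = 21530.54 / 179.535 = 119.92 MJ/m^2

119.92 MJ/m^2


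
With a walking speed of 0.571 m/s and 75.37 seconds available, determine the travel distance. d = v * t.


d = 0.571 * 75.37 = 43.036 m

43.036 m


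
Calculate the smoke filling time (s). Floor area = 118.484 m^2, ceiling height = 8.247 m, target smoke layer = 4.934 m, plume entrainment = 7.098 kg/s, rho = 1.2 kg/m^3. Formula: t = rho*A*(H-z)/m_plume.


H - z = 3.313 m
t = 1.2 * 118.484 * 3.313 / 7.098 = 66.363 s

66.363 s


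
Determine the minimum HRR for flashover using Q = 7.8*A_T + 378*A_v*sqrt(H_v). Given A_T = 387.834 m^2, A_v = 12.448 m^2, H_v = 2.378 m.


7.8*A_T = 3025.1
sqrt(H_v) = 1.5421
378*A_v*sqrt(H_v) = 7256.0
Q = 3025.1 + 7256.0 = 10281 kW

10281 kW


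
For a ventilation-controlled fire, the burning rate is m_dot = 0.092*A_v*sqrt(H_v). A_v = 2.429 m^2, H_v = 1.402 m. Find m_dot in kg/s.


sqrt(H_v) = 1.1841
m_dot = 0.092 * 2.429 * 1.1841 = 0.26460 kg/s

0.26460 kg/s


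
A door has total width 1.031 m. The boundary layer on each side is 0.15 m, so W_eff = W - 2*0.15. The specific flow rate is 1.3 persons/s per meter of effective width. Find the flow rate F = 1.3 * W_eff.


W_eff = 1.031 - 0.30 = 0.731 m
F = 1.3 * 0.731 = 0.95030 persons/s

0.95030 persons/s


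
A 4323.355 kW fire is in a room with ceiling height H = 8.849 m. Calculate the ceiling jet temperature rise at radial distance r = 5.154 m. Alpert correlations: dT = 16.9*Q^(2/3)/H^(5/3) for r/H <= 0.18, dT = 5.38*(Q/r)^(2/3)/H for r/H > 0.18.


r/H = 5.154 / 8.849 = 0.58244
r/H > 0.18, so dT = 5.38*(Q/r)^(2/3)/H
Q/r = 838.83
(Q/r)^(2/3) = 88.944
dT = 5.38 * 88.944 / 8.849 = 54.076 K

54.076 K


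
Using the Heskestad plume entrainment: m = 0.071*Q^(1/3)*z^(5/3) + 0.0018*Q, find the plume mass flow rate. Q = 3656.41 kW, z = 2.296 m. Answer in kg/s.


Q^(1/3) = 15.406
z^(5/3) = 3.9959
First term = 0.071 * 15.406 * 3.9959 = 4.3708
Second term = 0.0018 * 3656.41 = 6.5815
m = 10.952 kg/s

10.952 kg/s


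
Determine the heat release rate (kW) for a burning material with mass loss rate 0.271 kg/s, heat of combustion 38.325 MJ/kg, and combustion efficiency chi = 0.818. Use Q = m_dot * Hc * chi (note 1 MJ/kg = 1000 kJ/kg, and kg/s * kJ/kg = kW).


Hc = 38.325 MJ/kg = 38.325 * 1000 kJ/kg = 38325 kJ/kg
Q = 0.271 kg/s * 38325 kJ/kg * 0.818 = 8495.8 kW

8495.8 kW


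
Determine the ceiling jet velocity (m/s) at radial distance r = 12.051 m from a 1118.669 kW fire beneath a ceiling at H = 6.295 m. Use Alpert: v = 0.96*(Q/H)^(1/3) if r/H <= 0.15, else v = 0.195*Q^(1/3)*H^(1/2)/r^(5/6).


r/H = 12.051 / 6.295 = 1.9144
r/H > 0.15, so v = 0.195*Q^(1/3)*H^(1/2)/r^(5/6)
Q^(1/3) = 10.381
H^(1/2) = 2.5090
r^(5/6) = 7.9589
v = 0.195 * 10.381 * 2.5090 / 7.9589 = 0.63814 m/s

0.63814 m/s


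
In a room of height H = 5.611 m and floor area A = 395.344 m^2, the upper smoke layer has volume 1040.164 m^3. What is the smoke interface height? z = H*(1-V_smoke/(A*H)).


V/(A*H) = 0.46891
1 - 0.46891 = 0.53109
z = 5.611 * 0.53109 = 2.9800 m

2.9800 m


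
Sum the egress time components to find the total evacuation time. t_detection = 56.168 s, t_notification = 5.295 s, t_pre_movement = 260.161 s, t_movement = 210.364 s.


Total = 56.168 + 5.295 + 260.161 + 210.364 = 531.988 s

531.988 s


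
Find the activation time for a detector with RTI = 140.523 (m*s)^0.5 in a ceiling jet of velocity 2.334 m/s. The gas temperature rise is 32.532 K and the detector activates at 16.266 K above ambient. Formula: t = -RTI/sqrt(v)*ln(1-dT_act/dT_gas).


dT_act/dT_gas = 0.5
ln(1 - 0.5) = -0.69315
t = -140.523 / sqrt(2.334) * -0.69315 = 63.756 s

63.756 s


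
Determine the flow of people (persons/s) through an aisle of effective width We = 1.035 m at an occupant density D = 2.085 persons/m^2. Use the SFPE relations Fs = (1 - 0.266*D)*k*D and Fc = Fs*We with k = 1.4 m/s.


1 - 0.266*D = 1 - 0.266*2.085 = 0.44539
Fs = 0.44539 * 1.4 * 2.085 = 1.3001 persons/(s*m)
Fc = 1.3001 * 1.035 = 1.3456 persons/s

1.3456 persons/s


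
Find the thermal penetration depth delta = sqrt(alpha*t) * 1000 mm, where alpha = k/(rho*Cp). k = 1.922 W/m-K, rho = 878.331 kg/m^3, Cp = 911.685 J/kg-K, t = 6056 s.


alpha = 1.922 / (878.331 * 911.685) = 2.4002e-06 m^2/s
alpha * t = 0.014536
delta = sqrt(0.014536) * 1000 = 120.56 mm

120.56 mm


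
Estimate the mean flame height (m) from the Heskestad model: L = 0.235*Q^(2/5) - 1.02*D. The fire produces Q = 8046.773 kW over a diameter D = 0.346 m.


Q^(2/5) = 36.496
0.235 * Q^(2/5) = 8.5766
1.02 * D = 0.35292
L = 8.2237 m

8.2237 m


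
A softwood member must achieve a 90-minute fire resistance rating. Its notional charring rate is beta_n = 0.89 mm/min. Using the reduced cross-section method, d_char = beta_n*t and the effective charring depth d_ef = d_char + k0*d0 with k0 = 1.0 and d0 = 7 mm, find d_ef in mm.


d_char = 0.89 * 90 = 80.1 mm
d_ef = 80.1 + 1.0*7 = 87.1 mm

87.1 mm


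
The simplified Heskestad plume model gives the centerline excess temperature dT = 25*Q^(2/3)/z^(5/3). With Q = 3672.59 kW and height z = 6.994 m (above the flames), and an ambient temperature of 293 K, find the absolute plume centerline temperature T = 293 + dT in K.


Q^(2/3) = 238.04
z^(5/3) = 25.579
dT = 25 * 238.04 / 25.579 = 232.65 K
T = 293 + 232.65 = 525.65 K

525.65 K


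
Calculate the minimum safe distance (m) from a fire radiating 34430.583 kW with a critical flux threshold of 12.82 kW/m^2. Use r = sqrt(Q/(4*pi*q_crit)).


4*pi*q_crit = 161.10
Q/(4*pi*q_crit) = 213.72
r = sqrt(213.72) = 14.619 m

14.619 m


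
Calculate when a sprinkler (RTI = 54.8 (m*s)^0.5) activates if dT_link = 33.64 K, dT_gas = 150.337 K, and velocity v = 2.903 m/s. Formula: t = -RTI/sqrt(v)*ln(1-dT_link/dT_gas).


dT_link/dT_gas = 0.22376
ln(1 - 0.22376) = -0.25330
t = -54.8 / sqrt(2.903) * -0.25330 = 8.1469 s

8.1469 s


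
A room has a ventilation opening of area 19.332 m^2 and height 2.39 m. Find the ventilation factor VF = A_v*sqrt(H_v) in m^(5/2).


sqrt(H_v) = 1.5460
VF = 19.332 * 1.5460 = 29.887 m^(5/2)

29.887 m^(5/2)


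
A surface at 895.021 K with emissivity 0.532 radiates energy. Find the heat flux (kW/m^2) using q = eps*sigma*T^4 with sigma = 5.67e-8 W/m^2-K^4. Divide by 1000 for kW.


T^4 = 6.4170e+11
q = 0.532 * 5.67e-8 * 6.4170e+11 / 1000 = 19.357 kW/m^2

19.357 kW/m^2


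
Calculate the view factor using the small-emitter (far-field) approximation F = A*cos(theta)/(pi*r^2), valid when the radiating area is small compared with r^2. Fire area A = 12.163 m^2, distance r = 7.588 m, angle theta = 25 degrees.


cos(25 deg) = 0.90631
pi*r^2 = 180.89
F = 12.163 * 0.90631 / 180.89 = 0.060941

0.060941


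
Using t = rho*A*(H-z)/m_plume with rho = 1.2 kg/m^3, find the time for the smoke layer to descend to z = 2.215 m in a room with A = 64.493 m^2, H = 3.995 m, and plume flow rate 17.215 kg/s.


H - z = 1.78 m
t = 1.2 * 64.493 * 1.78 / 17.215 = 8.0022 s

8.0022 s


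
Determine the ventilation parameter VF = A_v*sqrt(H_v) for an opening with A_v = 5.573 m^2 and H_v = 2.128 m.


sqrt(H_v) = 1.4588
VF = 5.573 * 1.4588 = 8.1297 m^(5/2)

8.1297 m^(5/2)


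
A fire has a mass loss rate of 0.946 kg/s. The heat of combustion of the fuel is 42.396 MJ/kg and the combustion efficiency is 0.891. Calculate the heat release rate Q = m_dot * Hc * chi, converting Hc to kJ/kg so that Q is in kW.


Hc = 42.396 MJ/kg = 42.396 * 1000 kJ/kg = 42396 kJ/kg
Q = 0.946 kg/s * 42396 kJ/kg * 0.891 = 35735 kW

35735 kW


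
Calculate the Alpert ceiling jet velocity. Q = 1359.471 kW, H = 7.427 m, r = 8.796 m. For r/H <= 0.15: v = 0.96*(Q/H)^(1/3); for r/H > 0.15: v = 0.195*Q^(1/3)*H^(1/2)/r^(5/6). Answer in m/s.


r/H = 8.796 / 7.427 = 1.1843
r/H > 0.15, so v = 0.195*Q^(1/3)*H^(1/2)/r^(5/6)
Q^(1/3) = 11.078
H^(1/2) = 2.7253
r^(5/6) = 6.1222
v = 0.195 * 11.078 * 2.7253 / 6.1222 = 0.96160 m/s

0.96160 m/s


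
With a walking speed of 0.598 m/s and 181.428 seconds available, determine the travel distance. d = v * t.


d = 0.598 * 181.428 = 108.49 m

108.49 m


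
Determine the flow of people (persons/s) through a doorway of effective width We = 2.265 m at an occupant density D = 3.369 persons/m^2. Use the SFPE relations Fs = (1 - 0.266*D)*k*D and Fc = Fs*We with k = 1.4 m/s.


1 - 0.266*D = 1 - 0.266*3.369 = 0.10385
Fs = 0.10385 * 1.4 * 3.369 = 0.48980 persons/(s*m)
Fc = 0.48980 * 2.265 = 1.1094 persons/s

1.1094 persons/s


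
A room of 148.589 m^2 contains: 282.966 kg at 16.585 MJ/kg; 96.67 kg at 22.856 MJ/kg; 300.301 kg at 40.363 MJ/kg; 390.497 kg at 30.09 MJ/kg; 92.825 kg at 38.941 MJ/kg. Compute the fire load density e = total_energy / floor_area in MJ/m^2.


Total energy = 282.966*16.585 + 96.67*22.856 + 300.301*40.363 + 390.497*30.09 + 92.825*38.941
= 4692.991 + 2209.490 + 12121.05 + 11750.05 + 3614.698
= 34388.28 MJ
e = 34388.28 / 148.589 = 231.43 MJ/m^2

231.43 MJ/m^2


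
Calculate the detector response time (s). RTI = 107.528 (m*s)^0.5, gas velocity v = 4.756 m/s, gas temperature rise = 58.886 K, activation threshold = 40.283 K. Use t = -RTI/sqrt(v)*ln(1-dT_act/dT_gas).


dT_act/dT_gas = 0.68408
ln(1 - 0.68408) = -1.1523
t = -107.528 / sqrt(4.756) * -1.1523 = 56.814 s

56.814 s


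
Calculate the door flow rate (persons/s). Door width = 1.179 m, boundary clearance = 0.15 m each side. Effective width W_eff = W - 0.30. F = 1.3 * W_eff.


W_eff = 1.179 - 0.30 = 0.879 m
F = 1.3 * 0.879 = 1.1427 persons/s

1.1427 persons/s


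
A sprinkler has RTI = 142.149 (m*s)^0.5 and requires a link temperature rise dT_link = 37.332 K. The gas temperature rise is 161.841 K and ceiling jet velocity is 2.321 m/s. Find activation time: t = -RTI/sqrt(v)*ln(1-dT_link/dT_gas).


dT_link/dT_gas = 0.23067
ln(1 - 0.23067) = -0.26224
t = -142.149 / sqrt(2.321) * -0.26224 = 24.468 s

24.468 s


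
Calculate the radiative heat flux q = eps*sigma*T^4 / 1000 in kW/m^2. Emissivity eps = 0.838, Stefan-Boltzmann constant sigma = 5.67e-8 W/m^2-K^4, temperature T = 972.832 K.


T^4 = 8.9568e+11
q = 0.838 * 5.67e-8 * 8.9568e+11 / 1000 = 42.558 kW/m^2

42.558 kW/m^2


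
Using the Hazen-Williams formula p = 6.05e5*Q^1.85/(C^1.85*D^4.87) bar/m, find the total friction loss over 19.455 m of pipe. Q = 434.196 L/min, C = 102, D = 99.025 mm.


Q^1.85 = 75809
C^1.85 = 5198.9
D^4.87 = 5.2394e+09
p/m = 0.0016838 bar/m
p_total = 0.0016838 * 19.455 = 0.032758 bar

0.032758 bar


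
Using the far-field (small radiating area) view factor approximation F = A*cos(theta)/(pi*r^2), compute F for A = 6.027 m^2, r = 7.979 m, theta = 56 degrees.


cos(56 deg) = 0.55919
pi*r^2 = 200.01
F = 6.027 * 0.55919 / 200.01 = 0.016851

0.016851


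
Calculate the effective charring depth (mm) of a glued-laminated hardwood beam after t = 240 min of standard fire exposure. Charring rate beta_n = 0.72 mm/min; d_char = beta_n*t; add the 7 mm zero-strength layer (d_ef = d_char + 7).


d_char = 0.72 * 240 = 172.8 mm
d_ef = 172.8 + 1.0*7 = 179.8 mm

179.8 mm


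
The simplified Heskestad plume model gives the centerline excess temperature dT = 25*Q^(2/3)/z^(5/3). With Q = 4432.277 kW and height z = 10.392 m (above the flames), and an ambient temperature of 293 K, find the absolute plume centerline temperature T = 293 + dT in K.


Q^(2/3) = 269.83
z^(5/3) = 49.488
dT = 25 * 269.83 / 49.488 = 136.31 K
T = 293 + 136.31 = 429.31 K

429.31 K


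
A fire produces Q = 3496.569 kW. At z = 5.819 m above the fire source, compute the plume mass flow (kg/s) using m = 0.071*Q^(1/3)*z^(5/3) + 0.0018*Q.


Q^(1/3) = 15.178
z^(5/3) = 18.826
First term = 0.071 * 15.178 * 18.826 = 20.287
Second term = 0.0018 * 3496.569 = 6.2938
m = 26.581 kg/s

26.581 kg/s


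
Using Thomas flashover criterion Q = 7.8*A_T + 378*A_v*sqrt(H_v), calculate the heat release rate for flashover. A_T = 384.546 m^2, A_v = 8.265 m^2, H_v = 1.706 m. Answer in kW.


7.8*A_T = 2999.5
sqrt(H_v) = 1.3061
378*A_v*sqrt(H_v) = 4080.6
Q = 2999.5 + 4080.6 = 7080.1 kW

7080.1 kW


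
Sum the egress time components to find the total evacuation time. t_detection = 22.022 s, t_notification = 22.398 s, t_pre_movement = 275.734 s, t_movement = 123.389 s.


Total = 22.022 + 22.398 + 275.734 + 123.389 = 443.543 s

443.543 s


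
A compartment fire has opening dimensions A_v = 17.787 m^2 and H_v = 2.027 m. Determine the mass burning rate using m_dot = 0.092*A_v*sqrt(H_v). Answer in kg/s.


sqrt(H_v) = 1.4237
m_dot = 0.092 * 17.787 * 1.4237 = 2.3298 kg/s

2.3298 kg/s


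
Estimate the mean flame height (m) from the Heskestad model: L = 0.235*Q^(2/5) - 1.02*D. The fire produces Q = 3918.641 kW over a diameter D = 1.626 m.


Q^(2/5) = 27.369
0.235 * Q^(2/5) = 6.4316
1.02 * D = 1.6585
L = 4.7731 m

4.7731 m


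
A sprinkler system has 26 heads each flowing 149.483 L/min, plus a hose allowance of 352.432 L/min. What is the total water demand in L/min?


Sprinkler demand = 26 * 149.483 = 3886.558 L/min
Total = 3886.558 + 352.432 = 4238.99 L/min

4238.99 L/min


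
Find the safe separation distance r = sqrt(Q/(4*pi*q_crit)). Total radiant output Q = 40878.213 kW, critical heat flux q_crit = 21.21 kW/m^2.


4*pi*q_crit = 266.53
Q/(4*pi*q_crit) = 153.37
r = sqrt(153.37) = 12.384 m

12.384 m


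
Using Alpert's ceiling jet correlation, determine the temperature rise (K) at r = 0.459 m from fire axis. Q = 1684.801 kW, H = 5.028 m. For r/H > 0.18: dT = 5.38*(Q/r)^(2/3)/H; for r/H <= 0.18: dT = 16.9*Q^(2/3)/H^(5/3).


r/H = 0.459 / 5.028 = 0.091289
r/H <= 0.18, so dT = 16.9*Q^(2/3)/H^(5/3)
Q^(2/3) = 141.59
H^(5/3) = 14.757
dT = 16.9 * 141.59 / 14.757 = 162.15 K

162.15 K


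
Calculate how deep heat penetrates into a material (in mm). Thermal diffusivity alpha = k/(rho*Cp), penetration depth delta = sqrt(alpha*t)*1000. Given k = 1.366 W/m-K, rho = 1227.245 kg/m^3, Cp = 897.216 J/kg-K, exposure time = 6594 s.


alpha = 1.366 / (1227.245 * 897.216) = 1.2406e-06 m^2/s
alpha * t = 0.0081803
delta = sqrt(0.0081803) * 1000 = 90.445 mm

90.445 mm


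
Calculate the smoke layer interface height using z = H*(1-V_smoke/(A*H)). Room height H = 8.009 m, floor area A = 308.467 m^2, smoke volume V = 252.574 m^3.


V/(A*H) = 0.10224
1 - 0.10224 = 0.89776
z = 8.009 * 0.89776 = 7.1902 m

7.1902 m


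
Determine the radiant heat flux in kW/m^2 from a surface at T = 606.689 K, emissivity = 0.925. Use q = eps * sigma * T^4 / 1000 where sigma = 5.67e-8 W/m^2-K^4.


T^4 = 1.3548e+11
q = 0.925 * 5.67e-8 * 1.3548e+11 / 1000 = 7.1054 kW/m^2

7.1054 kW/m^2


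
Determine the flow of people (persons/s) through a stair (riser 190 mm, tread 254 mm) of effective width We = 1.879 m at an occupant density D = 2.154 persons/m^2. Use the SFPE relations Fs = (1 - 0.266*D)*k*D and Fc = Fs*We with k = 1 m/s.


1 - 0.266*D = 1 - 0.266*2.154 = 0.42704
Fs = 0.42704 * 1 * 2.154 = 0.91984 persons/(s*m)
Fc = 0.91984 * 1.879 = 1.7284 persons/s

1.7284 persons/s


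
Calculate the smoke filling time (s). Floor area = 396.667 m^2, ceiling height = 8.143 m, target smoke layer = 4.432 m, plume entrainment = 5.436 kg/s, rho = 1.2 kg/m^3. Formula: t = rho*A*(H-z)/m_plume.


H - z = 3.711 m
t = 1.2 * 396.667 * 3.711 / 5.436 = 324.95 s

324.95 s


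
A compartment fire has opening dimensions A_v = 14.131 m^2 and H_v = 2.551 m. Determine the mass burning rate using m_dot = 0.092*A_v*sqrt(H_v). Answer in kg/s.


sqrt(H_v) = 1.5972
m_dot = 0.092 * 14.131 * 1.5972 = 2.0764 kg/s

2.0764 kg/s


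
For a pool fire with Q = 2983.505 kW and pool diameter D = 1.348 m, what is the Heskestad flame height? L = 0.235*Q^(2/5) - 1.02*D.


Q^(2/5) = 24.541
0.235 * Q^(2/5) = 5.7671
1.02 * D = 1.3750
L = 4.3922 m

4.3922 m


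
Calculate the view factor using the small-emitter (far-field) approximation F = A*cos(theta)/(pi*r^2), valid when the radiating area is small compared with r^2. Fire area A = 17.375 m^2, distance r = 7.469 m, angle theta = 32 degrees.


cos(32 deg) = 0.84805
pi*r^2 = 175.26
F = 17.375 * 0.84805 / 175.26 = 0.084076

0.084076


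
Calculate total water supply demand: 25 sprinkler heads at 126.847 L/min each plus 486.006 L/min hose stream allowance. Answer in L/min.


Sprinkler demand = 25 * 126.847 = 3171.175 L/min
Total = 3171.175 + 486.006 = 3657.181 L/min

3657.181 L/min


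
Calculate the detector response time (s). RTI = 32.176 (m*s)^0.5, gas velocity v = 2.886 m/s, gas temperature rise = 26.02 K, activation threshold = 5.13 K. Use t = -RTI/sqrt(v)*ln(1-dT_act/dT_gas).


dT_act/dT_gas = 0.19716
ln(1 - 0.19716) = -0.21959
t = -32.176 / sqrt(2.886) * -0.21959 = 4.1592 s

4.1592 s


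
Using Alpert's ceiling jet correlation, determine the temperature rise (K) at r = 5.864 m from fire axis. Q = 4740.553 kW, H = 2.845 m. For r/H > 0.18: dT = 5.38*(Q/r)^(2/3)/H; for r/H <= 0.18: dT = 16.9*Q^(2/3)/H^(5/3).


r/H = 5.864 / 2.845 = 2.0612
r/H > 0.18, so dT = 5.38*(Q/r)^(2/3)/H
Q/r = 808.42
(Q/r)^(2/3) = 86.781
dT = 5.38 * 86.781 / 2.845 = 164.11 K

164.11 K


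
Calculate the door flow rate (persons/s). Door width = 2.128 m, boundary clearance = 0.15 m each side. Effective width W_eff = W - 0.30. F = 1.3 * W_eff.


W_eff = 2.128 - 0.30 = 1.828 m
F = 1.3 * 1.828 = 2.3764 persons/s

2.3764 persons/s


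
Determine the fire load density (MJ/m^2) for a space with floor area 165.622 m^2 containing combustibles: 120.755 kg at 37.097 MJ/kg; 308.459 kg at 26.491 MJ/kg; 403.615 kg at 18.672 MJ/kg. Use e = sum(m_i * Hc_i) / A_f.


Total energy = 120.755*37.097 + 308.459*26.491 + 403.615*18.672
= 4479.648 + 8171.387 + 7536.299
= 20187.33 MJ
e = 20187.33 / 165.622 = 121.89 MJ/m^2

121.89 MJ/m^2


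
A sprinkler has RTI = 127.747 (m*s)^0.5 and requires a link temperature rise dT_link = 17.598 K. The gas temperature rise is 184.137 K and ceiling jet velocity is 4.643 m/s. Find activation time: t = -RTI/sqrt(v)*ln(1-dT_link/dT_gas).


dT_link/dT_gas = 0.095570
ln(1 - 0.095570) = -0.10045
t = -127.747 / sqrt(4.643) * -0.10045 = 5.9553 s

5.9553 s


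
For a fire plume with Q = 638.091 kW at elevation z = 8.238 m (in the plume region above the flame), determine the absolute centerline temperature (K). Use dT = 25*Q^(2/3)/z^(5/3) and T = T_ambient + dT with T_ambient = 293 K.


Q^(2/3) = 74.118
z^(5/3) = 33.602
dT = 25 * 74.118 / 33.602 = 55.143 K
T = 293 + 55.143 = 348.14 K

348.14 K


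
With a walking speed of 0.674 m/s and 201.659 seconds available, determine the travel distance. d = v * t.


d = 0.674 * 201.659 = 135.92 m

135.92 m


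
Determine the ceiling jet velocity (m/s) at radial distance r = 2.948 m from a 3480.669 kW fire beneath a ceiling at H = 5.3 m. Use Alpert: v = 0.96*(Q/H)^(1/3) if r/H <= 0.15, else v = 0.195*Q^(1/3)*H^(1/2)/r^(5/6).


r/H = 2.948 / 5.3 = 0.55623
r/H > 0.15, so v = 0.195*Q^(1/3)*H^(1/2)/r^(5/6)
Q^(1/3) = 15.155
H^(1/2) = 2.3022
r^(5/6) = 2.4619
v = 0.195 * 15.155 * 2.3022 / 2.4619 = 2.7635 m/s

2.7635 m/s


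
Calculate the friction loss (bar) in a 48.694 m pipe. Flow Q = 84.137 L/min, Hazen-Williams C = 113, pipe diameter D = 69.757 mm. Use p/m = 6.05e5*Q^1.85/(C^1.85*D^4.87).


Q^1.85 = 3641.0
C^1.85 = 6283.4
D^4.87 = 9.5120e+08
p/m = 0.00036856 bar/m
p_total = 0.00036856 * 48.694 = 0.017947 bar

0.017947 bar


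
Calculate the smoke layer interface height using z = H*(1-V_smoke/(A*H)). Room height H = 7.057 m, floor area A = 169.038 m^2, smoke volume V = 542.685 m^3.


V/(A*H) = 0.45493
1 - 0.45493 = 0.54507
z = 7.057 * 0.54507 = 3.8466 m

3.8466 m


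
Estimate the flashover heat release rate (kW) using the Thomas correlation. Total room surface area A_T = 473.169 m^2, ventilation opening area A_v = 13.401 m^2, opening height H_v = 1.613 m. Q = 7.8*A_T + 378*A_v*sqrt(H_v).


7.8*A_T = 3690.7
sqrt(H_v) = 1.2700
378*A_v*sqrt(H_v) = 6433.5
Q = 3690.7 + 6433.5 = 10124 kW

10124 kW


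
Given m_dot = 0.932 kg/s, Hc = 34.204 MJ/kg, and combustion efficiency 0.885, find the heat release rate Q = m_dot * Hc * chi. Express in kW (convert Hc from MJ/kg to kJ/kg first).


Hc = 34.204 MJ/kg = 34.204 * 1000 kJ/kg = 34204 kJ/kg
Q = 0.932 kg/s * 34204 kJ/kg * 0.885 = 28212 kW

28212 kW


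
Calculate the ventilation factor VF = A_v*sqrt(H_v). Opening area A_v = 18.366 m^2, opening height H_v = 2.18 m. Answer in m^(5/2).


sqrt(H_v) = 1.4765
VF = 18.366 * 1.4765 = 27.117 m^(5/2)

27.117 m^(5/2)


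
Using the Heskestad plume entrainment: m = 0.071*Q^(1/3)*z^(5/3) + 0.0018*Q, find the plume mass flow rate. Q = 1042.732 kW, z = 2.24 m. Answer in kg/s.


Q^(1/3) = 10.140
z^(5/3) = 3.8348
First term = 0.071 * 10.140 * 3.8348 = 2.7610
Second term = 0.0018 * 1042.732 = 1.8769
m = 4.6379 kg/s

4.6379 kg/s


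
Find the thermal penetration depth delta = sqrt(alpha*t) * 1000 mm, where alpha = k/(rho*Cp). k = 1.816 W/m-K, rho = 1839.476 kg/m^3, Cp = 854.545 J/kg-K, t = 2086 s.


alpha = 1.816 / (1839.476 * 854.545) = 1.1553e-06 m^2/s
alpha * t = 0.0024099
delta = sqrt(0.0024099) * 1000 = 49.091 mm

49.091 mm


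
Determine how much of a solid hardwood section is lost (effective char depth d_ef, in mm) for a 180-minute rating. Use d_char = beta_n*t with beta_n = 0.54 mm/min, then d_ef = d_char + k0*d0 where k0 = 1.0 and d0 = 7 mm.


d_char = 0.54 * 180 = 97.2 mm
d_ef = 97.2 + 1.0*7 = 104.2 mm

104.2 mm


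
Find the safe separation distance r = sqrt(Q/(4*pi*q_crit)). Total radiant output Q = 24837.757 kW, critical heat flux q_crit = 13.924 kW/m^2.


4*pi*q_crit = 174.97
Q/(4*pi*q_crit) = 141.95
r = sqrt(141.95) = 11.914 m

11.914 m


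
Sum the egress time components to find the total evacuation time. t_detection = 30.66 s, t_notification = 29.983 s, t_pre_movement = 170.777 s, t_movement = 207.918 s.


Total = 30.66 + 29.983 + 170.777 + 207.918 = 439.338 s

439.338 s


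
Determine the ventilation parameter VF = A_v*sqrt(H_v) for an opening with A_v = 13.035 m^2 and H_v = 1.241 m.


sqrt(H_v) = 1.1140
VF = 13.035 * 1.1140 = 14.521 m^(5/2)

14.521 m^(5/2)


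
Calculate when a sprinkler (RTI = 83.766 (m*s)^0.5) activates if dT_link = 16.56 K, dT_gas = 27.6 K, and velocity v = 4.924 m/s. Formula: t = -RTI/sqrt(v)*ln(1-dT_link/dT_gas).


dT_link/dT_gas = 0.6
ln(1 - 0.6) = -0.91629
t = -83.766 / sqrt(4.924) * -0.91629 = 34.589 s

34.589 s


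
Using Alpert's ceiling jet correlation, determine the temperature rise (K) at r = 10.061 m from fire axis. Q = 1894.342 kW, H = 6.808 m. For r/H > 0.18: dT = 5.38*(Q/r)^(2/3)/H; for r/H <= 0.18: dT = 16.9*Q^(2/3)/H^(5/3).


r/H = 10.061 / 6.808 = 1.4778
r/H > 0.18, so dT = 5.38*(Q/r)^(2/3)/H
Q/r = 188.29
(Q/r)^(2/3) = 32.851
dT = 5.38 * 32.851 / 6.808 = 25.960 K

25.960 K


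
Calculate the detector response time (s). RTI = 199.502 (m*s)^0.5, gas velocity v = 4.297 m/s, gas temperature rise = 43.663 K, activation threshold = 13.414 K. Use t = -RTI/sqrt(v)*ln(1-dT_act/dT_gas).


dT_act/dT_gas = 0.30722
ln(1 - 0.30722) = -0.36704
t = -199.502 / sqrt(4.297) * -0.36704 = 35.324 s

35.324 s


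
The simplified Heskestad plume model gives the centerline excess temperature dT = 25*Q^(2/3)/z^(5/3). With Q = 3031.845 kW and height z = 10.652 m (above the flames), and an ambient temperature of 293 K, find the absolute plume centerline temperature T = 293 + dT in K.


Q^(2/3) = 209.48
z^(5/3) = 51.569
dT = 25 * 209.48 / 51.569 = 101.55 K
T = 293 + 101.55 = 394.55 K

394.55 K


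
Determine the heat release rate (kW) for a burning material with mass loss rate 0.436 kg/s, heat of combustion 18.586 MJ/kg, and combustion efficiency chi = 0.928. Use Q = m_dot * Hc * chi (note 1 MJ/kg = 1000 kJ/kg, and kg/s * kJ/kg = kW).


Hc = 18.586 MJ/kg = 18.586 * 1000 kJ/kg = 18586 kJ/kg
Q = 0.436 kg/s * 18586 kJ/kg * 0.928 = 7520.0 kW

7520.0 kW


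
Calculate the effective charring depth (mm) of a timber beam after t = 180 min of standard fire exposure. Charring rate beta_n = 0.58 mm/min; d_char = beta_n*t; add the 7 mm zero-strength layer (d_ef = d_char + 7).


d_char = 0.58 * 180 = 104.4 mm
d_ef = 104.4 + 1.0*7 = 111.4 mm

111.4 mm


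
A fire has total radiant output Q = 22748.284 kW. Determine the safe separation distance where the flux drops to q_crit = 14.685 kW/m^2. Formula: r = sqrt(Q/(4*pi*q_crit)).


4*pi*q_crit = 184.54
Q/(4*pi*q_crit) = 123.27
r = sqrt(123.27) = 11.103 m

11.103 m


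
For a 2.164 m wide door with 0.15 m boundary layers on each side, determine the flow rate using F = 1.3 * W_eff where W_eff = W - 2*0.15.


W_eff = 2.164 - 0.30 = 1.864 m
F = 1.3 * 1.864 = 2.4232 persons/s

2.4232 persons/s


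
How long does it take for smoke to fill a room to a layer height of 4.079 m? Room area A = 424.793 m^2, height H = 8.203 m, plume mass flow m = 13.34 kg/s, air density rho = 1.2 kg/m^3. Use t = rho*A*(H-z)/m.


H - z = 4.124 m
t = 1.2 * 424.793 * 4.124 / 13.34 = 157.59 s

157.59 s


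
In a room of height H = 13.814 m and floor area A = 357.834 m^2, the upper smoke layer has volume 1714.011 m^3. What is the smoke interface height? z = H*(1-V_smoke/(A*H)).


V/(A*H) = 0.34675
1 - 0.34675 = 0.65325
z = 13.814 * 0.65325 = 9.0240 m

9.0240 m


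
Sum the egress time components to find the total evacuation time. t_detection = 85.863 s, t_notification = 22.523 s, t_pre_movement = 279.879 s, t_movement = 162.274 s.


Total = 85.863 + 22.523 + 279.879 + 162.274 = 550.539 s

550.539 s


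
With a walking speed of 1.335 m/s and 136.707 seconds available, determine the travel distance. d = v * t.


d = 1.335 * 136.707 = 182.50 m

182.50 m


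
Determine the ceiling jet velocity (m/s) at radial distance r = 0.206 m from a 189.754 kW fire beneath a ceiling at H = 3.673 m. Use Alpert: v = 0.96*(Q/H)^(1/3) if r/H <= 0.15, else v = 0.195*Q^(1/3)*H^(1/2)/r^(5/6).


r/H = 0.206 / 3.673 = 0.056085
r/H <= 0.15, so v = 0.96*(Q/H)^(1/3)
Q/H = 51.662
(Q/H)^(1/3) = 3.7244
v = 0.96 * 3.7244 = 3.5754 m/s

3.5754 m/s


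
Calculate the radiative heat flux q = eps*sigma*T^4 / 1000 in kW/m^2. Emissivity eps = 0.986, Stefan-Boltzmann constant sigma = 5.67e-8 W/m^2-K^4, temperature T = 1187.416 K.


T^4 = 1.9880e+12
q = 0.986 * 5.67e-8 * 1.9880e+12 / 1000 = 111.14 kW/m^2

111.14 kW/m^2


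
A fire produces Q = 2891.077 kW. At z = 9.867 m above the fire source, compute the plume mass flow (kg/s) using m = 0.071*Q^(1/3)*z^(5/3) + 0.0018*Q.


Q^(1/3) = 14.246
z^(5/3) = 45.392
First term = 0.071 * 14.246 * 45.392 = 45.911
Second term = 0.0018 * 2891.077 = 5.2039
m = 51.115 kg/s

51.115 kg/s


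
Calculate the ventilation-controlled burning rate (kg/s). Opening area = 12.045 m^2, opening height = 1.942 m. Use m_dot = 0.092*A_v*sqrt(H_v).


sqrt(H_v) = 1.3936
m_dot = 0.092 * 12.045 * 1.3936 = 1.5443 kg/s

1.5443 kg/s


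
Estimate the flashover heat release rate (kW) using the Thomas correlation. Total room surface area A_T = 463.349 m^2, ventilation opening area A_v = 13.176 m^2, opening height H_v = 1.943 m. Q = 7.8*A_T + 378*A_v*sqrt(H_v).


7.8*A_T = 3614.1
sqrt(H_v) = 1.3939
378*A_v*sqrt(H_v) = 6942.4
Q = 3614.1 + 6942.4 = 10557 kW

10557 kW


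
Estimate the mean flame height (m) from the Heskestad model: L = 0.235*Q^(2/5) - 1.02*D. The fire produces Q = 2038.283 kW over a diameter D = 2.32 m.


Q^(2/5) = 21.072
0.235 * Q^(2/5) = 4.9519
1.02 * D = 2.3664
L = 2.5855 m

2.5855 m


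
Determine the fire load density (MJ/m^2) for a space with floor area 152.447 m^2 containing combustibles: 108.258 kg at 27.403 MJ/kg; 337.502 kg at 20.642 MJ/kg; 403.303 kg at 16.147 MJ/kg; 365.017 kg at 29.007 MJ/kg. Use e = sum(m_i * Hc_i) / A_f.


Total energy = 108.258*27.403 + 337.502*20.642 + 403.303*16.147 + 365.017*29.007
= 2966.594 + 6966.716 + 6512.134 + 10588.05
= 27033.49 MJ
e = 27033.49 / 152.447 = 177.33 MJ/m^2

177.33 MJ/m^2
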